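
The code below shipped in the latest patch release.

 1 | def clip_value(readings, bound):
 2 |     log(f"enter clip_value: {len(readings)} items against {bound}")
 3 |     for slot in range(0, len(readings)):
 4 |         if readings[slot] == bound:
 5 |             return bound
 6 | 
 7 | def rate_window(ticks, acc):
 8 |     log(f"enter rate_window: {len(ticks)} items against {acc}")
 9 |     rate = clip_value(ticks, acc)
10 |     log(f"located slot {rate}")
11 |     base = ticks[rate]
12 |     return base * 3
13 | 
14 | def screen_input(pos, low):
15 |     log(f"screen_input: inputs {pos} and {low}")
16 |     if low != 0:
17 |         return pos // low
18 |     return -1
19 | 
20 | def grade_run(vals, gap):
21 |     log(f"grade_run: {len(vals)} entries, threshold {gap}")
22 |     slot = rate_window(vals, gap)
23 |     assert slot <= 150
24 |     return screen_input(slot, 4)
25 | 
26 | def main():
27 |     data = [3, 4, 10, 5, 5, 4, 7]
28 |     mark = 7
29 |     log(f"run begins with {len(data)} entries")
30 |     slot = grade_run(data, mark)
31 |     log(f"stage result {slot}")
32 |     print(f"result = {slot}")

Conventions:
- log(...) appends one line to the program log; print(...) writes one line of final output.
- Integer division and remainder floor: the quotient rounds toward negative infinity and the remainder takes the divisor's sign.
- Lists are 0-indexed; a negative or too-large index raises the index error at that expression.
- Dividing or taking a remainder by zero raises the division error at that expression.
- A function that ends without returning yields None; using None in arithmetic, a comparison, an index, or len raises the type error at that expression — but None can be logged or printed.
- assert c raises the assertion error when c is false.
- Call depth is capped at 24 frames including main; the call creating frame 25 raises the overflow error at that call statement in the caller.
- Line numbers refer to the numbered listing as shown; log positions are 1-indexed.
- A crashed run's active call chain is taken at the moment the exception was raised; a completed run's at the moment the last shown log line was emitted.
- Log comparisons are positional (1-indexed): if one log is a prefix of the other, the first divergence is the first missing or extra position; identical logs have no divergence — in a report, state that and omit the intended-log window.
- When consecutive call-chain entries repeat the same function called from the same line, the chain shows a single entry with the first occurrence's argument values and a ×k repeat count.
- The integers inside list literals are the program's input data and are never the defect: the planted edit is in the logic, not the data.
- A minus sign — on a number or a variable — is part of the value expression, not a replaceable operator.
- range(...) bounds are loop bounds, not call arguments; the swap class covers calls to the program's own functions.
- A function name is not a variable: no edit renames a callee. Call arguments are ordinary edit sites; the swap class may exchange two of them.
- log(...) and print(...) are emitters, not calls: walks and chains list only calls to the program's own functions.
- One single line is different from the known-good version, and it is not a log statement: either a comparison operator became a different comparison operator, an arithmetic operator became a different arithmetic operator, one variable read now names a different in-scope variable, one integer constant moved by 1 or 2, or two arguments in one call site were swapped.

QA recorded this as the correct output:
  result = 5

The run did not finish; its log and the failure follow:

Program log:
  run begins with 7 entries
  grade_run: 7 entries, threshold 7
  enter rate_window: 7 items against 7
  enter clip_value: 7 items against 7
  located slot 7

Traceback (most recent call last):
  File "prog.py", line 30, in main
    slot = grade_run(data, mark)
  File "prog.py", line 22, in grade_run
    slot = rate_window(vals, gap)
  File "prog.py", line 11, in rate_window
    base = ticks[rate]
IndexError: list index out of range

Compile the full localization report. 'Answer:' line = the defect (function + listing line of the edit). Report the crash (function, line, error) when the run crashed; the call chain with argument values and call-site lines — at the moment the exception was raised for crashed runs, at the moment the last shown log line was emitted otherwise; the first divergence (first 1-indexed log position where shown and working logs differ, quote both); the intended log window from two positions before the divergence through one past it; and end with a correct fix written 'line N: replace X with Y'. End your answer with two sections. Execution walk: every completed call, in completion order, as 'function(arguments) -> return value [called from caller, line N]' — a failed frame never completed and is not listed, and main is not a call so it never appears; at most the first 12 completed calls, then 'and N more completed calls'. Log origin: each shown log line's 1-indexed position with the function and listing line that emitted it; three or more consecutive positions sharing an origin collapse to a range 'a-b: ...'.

Answer: the defect is in clip_value at line 5.
Core observation: The log first diverges at position 5: the faulty run prints 'located slot 7' where the working version prints 'located slot 6'.
Crash: rate_window, line 11, IndexError.
Call chain: main -> grade_run([3, 4, 10, 5, 5, 4, 7], 7) (called at line 30) -> rate_window([3, 4, 10, 5, 5, 4, 7], 7) (called at line 22).
First divergence: at position 5 the run shows 'located slot 7' where the working version logs 'located slot 6'.
Intended log window:
  3: enter rate_window: 7 items against 7
  4: enter clip_value: 7 items against 7
  5: located slot 6
  6: screen_input: inputs 21 and 4
Execution walk:
  clip_value([3, 4, 10, 5, 5, 4, 7], 7) -> 7  [called from rate_window, line 9]
Origin of each log line:
  1: emitted by main (line 29)
  2: emitted by grade_run (line 21)
  3: emitted by rate_window (line 8)
  4: emitted by clip_value (line 2)
  5: emitted by rate_window (line 10)
A correct fix: line 5: replace `bound` with `slot`.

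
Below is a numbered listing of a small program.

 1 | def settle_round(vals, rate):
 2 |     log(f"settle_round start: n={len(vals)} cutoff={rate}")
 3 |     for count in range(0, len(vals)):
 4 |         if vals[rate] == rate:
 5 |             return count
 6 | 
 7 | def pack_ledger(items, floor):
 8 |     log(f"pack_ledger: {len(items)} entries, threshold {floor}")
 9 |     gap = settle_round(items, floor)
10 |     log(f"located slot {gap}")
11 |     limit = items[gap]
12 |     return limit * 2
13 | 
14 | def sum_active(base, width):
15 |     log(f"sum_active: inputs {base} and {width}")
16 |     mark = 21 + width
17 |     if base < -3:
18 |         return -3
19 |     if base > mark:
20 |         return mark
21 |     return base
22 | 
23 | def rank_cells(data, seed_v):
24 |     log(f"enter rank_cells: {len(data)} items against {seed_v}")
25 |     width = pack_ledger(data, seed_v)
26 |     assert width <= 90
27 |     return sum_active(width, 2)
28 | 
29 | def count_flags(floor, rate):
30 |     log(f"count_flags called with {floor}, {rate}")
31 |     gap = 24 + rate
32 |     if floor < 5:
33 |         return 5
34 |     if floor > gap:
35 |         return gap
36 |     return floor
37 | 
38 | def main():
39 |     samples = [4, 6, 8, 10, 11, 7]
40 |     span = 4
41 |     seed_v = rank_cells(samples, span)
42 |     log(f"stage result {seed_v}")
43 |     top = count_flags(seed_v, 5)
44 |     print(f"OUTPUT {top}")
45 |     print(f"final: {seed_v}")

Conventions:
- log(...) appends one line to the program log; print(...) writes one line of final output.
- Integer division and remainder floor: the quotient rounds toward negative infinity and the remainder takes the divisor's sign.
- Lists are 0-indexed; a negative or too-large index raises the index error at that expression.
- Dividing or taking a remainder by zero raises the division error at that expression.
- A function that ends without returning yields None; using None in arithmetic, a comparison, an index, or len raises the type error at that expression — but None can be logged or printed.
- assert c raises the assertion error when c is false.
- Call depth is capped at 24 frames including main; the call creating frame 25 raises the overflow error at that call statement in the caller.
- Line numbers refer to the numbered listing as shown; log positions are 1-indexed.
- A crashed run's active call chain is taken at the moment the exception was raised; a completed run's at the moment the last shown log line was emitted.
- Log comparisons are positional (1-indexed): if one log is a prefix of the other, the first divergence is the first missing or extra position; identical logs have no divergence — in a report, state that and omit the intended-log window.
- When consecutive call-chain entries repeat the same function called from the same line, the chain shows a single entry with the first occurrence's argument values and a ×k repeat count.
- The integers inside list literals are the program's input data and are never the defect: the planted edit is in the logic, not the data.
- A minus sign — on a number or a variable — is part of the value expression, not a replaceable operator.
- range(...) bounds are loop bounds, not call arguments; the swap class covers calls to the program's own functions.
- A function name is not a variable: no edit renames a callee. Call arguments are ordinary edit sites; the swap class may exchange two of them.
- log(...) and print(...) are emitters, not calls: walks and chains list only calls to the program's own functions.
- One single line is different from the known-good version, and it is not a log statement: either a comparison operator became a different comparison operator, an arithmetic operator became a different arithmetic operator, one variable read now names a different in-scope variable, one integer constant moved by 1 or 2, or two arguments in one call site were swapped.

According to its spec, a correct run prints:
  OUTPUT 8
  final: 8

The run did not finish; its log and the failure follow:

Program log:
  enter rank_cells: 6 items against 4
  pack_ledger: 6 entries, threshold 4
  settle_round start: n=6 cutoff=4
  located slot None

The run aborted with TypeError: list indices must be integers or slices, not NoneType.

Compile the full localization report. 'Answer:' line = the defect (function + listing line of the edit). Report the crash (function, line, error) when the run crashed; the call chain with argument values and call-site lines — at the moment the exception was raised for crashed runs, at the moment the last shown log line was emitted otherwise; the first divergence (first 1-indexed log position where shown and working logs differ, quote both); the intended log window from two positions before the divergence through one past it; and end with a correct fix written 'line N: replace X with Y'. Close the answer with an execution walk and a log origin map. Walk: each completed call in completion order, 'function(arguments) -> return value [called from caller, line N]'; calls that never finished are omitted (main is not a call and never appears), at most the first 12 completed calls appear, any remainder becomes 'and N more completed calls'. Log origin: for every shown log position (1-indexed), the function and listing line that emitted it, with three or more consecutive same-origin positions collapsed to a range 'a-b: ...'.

Answer: the defect is in settle_round at line 4.
Key observation: At log position 4 the runs split — shown 'located slot None', but the working version logs 'located slot 0'.
Crash: pack_ledger, line 11, TypeError.
Call chain: main -> rank_cells([4, 6, 8, 10, 11, 7], 4) (called at line 41) -> pack_ledger([4, 6, 8, 10, 11, 7], 4) (called at line 25).
First divergence: position 4; shown 'located slot None' vs intended 'located slot 0'.
Intended log window:
  2: pack_ledger: 6 entries, threshold 4
  3: settle_round start: n=6 cutoff=4
  4: located slot 0
  5: sum_active: inputs 8 and 2
Execution walk:
  settle_round([4, 6, 8, 10, 11, 7], 4) -> None  [called from pack_ledger, line 9]
Log origin:
  1: emitted by rank_cells (line 24)
  2: emitted by pack_ledger (line 8)
  3: emitted by settle_round (line 2)
  4: emitted by pack_ledger (line 10)
A correct fix: line 4: replace `vals[rate]` with `vals[count]`.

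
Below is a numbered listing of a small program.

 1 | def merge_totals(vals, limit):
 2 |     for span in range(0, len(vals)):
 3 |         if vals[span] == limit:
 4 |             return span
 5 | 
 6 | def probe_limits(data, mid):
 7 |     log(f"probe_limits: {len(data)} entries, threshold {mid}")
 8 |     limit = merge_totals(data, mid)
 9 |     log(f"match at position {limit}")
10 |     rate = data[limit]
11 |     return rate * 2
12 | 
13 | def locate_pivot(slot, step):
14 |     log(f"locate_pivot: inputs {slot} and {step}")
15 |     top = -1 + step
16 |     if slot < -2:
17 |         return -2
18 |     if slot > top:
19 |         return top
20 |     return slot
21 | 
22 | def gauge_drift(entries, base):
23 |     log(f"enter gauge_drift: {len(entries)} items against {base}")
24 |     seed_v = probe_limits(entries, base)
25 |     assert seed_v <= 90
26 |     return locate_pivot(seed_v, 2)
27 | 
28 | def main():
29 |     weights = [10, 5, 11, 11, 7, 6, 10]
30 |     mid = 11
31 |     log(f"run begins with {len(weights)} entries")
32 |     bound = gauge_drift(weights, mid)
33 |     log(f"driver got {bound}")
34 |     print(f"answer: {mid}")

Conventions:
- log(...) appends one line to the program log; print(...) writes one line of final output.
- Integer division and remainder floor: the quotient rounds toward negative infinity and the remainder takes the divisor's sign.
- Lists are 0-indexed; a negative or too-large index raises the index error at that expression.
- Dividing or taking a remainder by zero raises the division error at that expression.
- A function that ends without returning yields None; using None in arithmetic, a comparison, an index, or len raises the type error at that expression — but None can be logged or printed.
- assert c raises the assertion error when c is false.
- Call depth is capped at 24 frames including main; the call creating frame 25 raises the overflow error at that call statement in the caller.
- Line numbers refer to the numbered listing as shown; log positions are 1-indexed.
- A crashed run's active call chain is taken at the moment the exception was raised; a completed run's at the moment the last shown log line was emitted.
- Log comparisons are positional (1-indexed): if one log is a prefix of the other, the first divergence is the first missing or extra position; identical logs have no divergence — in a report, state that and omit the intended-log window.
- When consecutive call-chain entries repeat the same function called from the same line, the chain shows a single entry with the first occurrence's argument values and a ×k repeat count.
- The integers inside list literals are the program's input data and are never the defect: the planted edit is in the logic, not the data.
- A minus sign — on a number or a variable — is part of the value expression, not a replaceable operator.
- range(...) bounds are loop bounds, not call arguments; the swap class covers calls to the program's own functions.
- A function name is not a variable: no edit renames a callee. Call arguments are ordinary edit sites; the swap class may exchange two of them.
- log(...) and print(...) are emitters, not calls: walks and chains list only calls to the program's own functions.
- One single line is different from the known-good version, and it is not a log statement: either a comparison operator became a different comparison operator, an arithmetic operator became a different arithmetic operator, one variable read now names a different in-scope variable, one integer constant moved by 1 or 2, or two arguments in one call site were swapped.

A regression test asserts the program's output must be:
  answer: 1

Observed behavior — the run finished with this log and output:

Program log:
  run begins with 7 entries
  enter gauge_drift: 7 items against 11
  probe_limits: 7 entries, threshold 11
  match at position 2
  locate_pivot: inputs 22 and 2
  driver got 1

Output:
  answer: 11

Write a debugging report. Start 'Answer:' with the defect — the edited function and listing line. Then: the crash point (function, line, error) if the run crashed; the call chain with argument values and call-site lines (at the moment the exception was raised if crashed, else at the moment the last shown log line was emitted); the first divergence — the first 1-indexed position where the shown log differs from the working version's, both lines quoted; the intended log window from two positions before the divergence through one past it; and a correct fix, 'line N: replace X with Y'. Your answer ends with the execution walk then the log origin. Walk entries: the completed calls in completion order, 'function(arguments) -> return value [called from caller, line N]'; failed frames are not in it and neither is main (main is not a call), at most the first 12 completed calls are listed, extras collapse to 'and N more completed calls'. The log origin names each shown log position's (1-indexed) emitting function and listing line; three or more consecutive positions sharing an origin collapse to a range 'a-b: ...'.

Answer: the defect is in main at line 34.
Key fact: Log streams are identical — the defect surfaces only in the printed output.
Call chain: main.
First divergence: none; the two logs match at every position.
Execution walk:
  merge_totals([10, 5, 11, 11, 7, 6, 10], 11) -> 2  [called from probe_limits, line 8]
  probe_limits([10, 5, 11, 11, 7, 6, 10], 11) -> 22  [called from gauge_drift, line 24]
  locate_pivot(22, 2) -> 1  [called from gauge_drift, line 26]
  gauge_drift([10, 5, 11, 11, 7, 6, 10], 11) -> 1  [called from main, line 32]
Log origin:
  1: logged in main at line 31
  2: logged in gauge_drift at line 23
  3: logged in probe_limits at line 7
  4: logged in probe_limits at line 9
  5: logged in locate_pivot at line 14
  6: logged in main at line 33
A correct fix: line 34: replace `mid` with `bound`.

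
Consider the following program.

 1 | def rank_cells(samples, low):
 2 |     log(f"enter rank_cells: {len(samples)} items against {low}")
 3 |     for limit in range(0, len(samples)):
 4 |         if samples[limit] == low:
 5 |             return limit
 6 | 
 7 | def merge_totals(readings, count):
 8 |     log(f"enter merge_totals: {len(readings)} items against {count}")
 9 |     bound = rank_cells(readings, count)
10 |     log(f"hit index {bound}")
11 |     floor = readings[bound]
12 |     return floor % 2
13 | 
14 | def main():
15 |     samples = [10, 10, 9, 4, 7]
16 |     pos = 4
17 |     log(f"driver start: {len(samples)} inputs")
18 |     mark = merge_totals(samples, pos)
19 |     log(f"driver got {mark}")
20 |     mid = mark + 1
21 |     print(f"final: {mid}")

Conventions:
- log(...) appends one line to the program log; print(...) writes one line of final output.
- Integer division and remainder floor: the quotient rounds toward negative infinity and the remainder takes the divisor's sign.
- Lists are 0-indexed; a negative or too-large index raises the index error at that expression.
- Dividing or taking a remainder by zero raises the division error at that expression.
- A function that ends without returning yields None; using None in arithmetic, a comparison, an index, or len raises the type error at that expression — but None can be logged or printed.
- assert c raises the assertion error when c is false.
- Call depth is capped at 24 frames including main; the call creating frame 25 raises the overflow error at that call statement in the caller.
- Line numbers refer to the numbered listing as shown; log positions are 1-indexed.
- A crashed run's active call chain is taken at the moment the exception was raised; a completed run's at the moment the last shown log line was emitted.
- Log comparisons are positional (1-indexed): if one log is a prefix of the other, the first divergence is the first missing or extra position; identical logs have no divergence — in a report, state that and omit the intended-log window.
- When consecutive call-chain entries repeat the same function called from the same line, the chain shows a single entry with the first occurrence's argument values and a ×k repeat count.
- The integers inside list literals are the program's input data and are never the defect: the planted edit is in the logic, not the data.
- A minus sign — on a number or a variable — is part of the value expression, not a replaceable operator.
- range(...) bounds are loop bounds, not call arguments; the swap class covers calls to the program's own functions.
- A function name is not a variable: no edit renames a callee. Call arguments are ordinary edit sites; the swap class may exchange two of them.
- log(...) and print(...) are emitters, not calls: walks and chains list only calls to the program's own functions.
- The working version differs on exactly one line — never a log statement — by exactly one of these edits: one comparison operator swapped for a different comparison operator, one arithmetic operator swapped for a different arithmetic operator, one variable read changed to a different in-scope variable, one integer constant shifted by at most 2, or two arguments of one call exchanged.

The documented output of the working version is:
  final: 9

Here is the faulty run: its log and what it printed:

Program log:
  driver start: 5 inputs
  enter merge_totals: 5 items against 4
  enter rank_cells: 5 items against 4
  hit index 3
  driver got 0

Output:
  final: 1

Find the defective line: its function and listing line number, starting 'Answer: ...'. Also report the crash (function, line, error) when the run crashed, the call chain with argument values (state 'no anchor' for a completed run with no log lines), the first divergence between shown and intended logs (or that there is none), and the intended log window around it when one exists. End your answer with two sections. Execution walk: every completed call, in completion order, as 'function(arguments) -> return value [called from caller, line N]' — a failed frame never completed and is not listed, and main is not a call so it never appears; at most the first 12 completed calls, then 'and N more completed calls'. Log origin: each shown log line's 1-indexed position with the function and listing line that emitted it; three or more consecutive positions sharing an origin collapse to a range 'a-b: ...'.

Answer: the defect is in merge_totals at line 12.
The tell: The earliest visible damage is log position 5 — 'driver got 0' rather than the intended 'driver got 8'.
Call chain: main.
First divergence: position 5 — shown 'driver got 0', intended 'driver got 8'.
Intended log window:
  3: enter rank_cells: 5 items against 4
  4: hit index 3
  5: driver got 8
Execution walk:
  rank_cells([10, 10, 9, 4, 7], 4) -> 3  [called from merge_totals, line 9]
  merge_totals([10, 10, 9, 4, 7], 4) -> 0  [called from main, line 18]
Origin of each log line:
  1: from main, line 17
  2: from merge_totals, line 8
  3: from rank_cells, line 2
  4: from merge_totals, line 10
  5: from main, line 19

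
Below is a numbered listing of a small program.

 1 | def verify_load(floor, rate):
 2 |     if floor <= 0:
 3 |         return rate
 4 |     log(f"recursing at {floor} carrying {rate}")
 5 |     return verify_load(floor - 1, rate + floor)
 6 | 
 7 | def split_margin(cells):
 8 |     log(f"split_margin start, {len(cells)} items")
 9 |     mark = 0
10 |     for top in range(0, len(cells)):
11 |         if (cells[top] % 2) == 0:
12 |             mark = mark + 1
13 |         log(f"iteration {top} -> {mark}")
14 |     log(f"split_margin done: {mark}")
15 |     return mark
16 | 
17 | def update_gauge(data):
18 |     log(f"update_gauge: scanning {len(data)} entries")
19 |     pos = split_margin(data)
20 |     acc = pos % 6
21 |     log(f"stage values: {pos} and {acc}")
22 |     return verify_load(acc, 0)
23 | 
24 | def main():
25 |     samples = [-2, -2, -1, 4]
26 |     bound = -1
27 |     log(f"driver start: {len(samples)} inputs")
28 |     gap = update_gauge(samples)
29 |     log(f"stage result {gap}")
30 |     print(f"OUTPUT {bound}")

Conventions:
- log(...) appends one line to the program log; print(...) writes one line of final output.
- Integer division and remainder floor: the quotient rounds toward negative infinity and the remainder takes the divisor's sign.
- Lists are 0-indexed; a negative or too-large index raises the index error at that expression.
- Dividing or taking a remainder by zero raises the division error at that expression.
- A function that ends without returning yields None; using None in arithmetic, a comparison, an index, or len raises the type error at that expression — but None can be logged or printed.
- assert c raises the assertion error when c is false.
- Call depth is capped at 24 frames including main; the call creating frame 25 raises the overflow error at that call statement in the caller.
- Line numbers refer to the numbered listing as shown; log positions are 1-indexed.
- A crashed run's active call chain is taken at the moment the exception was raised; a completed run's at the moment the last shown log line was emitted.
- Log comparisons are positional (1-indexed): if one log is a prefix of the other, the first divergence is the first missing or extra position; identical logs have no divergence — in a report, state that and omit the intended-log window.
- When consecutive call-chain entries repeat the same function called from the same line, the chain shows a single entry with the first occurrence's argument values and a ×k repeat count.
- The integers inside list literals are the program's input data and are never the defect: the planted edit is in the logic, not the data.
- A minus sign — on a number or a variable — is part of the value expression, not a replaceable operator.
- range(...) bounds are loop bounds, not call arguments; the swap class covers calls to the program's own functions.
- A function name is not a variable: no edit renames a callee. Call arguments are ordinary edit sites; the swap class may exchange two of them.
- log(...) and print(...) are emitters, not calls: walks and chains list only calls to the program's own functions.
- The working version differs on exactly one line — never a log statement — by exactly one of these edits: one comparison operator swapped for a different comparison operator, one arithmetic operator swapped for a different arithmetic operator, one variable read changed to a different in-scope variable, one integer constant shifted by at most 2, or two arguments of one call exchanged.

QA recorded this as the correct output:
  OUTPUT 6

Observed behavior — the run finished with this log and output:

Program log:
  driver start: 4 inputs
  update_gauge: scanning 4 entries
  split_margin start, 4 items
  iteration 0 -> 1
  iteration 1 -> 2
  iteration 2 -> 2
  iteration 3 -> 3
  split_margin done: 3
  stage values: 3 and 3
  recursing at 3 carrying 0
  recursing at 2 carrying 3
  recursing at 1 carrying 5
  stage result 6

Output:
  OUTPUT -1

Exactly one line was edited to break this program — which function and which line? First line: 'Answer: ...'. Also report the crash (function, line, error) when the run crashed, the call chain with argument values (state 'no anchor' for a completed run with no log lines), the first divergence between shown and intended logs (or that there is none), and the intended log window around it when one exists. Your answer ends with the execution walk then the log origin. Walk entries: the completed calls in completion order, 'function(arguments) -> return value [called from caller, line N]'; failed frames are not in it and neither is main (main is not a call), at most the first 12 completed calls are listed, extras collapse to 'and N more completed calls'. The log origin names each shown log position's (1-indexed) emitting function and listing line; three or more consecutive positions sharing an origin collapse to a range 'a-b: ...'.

Answer: the defect is in main at line 30.
Core observation: The logs agree in full; only the final output differs.
Call chain: main.
First divergence: there is none — every log position agrees.
Execution walk:
  split_margin([-2, -2, -1, 4]) -> 3  [called from update_gauge, line 19]
  verify_load(0, 6) -> 6  [called from verify_load, line 5]
  verify_load(1, 5) -> 6  [called from verify_load, line 5]
  verify_load(2, 3) -> 6  [called from verify_load, line 5]
  verify_load(3, 0) -> 6  [called from update_gauge, line 22]
  update_gauge([-2, -2, -1, 4]) -> 6  [called from main, line 28]
Log origins:
  1 — main, line 27
  2 — update_gauge, line 18
  3 — split_margin, line 8
  4-7 — split_margin, line 13
  8 — split_margin, line 14
  9 — update_gauge, line 21
  10-12 — verify_load, line 4
  13 — main, line 29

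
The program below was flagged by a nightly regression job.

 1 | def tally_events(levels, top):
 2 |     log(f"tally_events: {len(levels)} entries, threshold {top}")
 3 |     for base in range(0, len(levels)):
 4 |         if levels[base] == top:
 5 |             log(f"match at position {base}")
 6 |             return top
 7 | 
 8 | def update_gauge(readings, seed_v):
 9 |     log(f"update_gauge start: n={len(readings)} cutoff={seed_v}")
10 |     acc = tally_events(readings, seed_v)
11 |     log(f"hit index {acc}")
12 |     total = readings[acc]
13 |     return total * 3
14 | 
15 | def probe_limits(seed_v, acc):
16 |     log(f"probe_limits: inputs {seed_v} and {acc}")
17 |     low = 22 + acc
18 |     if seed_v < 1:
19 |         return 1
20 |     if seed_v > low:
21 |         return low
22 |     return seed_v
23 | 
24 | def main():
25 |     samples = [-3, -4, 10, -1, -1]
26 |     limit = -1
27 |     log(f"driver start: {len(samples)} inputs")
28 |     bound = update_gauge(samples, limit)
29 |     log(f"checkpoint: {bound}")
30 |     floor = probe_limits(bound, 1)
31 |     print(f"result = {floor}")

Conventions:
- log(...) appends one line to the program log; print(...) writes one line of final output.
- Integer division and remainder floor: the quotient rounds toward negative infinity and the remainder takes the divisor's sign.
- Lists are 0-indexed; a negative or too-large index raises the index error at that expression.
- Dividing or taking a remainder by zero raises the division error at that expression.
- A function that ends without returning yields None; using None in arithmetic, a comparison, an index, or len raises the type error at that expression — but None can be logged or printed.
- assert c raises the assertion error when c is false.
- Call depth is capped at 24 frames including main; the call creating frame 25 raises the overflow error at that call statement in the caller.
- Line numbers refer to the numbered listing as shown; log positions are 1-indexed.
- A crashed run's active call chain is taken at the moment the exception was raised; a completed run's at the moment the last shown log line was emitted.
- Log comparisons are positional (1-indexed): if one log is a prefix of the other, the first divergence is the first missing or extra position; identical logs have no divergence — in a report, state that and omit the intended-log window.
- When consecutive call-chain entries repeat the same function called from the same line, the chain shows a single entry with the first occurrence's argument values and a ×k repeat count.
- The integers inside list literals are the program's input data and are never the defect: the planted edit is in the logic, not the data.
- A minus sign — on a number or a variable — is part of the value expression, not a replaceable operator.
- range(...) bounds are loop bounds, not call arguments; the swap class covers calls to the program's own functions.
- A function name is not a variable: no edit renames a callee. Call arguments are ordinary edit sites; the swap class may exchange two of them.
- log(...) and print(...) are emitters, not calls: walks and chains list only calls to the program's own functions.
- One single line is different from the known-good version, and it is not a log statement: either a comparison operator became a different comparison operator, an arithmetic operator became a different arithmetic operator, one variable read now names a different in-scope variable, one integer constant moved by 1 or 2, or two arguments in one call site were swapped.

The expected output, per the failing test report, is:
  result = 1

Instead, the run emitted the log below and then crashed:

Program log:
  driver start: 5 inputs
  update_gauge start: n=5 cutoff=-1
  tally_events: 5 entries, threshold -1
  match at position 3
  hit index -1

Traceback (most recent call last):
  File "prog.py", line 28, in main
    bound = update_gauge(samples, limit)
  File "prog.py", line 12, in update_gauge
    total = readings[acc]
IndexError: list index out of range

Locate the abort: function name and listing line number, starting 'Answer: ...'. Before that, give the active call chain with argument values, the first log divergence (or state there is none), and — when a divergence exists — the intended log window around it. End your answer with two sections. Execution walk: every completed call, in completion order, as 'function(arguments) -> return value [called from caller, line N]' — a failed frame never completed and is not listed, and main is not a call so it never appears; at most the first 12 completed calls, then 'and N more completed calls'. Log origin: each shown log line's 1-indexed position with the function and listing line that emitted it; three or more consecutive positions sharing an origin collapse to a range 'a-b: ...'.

Answer: the error was raised in update_gauge, line 12.
The tell: At log position 5 the runs split — shown 'hit index -1', but the working version logs 'hit index 3'.
Call chain: main -> update_gauge([-3, -4, 10, -1, -1], -1) (called at line 28).
First divergence: position 5; shown 'hit index -1' vs intended 'hit index 3'.
Intended log window:
  3: tally_events: 5 entries, threshold -1
  4: match at position 3
  5: hit index 3
  6: checkpoint: -3
Execution walk:
  tally_events([-3, -4, 10, -1, -1], -1) -> -1  [called from update_gauge, line 10]
Origin of each log line:
  1: from main, line 27
  2: from update_gauge, line 9
  3: from tally_events, line 2
  4: from tally_events, line 5
  5: from update_gauge, line 11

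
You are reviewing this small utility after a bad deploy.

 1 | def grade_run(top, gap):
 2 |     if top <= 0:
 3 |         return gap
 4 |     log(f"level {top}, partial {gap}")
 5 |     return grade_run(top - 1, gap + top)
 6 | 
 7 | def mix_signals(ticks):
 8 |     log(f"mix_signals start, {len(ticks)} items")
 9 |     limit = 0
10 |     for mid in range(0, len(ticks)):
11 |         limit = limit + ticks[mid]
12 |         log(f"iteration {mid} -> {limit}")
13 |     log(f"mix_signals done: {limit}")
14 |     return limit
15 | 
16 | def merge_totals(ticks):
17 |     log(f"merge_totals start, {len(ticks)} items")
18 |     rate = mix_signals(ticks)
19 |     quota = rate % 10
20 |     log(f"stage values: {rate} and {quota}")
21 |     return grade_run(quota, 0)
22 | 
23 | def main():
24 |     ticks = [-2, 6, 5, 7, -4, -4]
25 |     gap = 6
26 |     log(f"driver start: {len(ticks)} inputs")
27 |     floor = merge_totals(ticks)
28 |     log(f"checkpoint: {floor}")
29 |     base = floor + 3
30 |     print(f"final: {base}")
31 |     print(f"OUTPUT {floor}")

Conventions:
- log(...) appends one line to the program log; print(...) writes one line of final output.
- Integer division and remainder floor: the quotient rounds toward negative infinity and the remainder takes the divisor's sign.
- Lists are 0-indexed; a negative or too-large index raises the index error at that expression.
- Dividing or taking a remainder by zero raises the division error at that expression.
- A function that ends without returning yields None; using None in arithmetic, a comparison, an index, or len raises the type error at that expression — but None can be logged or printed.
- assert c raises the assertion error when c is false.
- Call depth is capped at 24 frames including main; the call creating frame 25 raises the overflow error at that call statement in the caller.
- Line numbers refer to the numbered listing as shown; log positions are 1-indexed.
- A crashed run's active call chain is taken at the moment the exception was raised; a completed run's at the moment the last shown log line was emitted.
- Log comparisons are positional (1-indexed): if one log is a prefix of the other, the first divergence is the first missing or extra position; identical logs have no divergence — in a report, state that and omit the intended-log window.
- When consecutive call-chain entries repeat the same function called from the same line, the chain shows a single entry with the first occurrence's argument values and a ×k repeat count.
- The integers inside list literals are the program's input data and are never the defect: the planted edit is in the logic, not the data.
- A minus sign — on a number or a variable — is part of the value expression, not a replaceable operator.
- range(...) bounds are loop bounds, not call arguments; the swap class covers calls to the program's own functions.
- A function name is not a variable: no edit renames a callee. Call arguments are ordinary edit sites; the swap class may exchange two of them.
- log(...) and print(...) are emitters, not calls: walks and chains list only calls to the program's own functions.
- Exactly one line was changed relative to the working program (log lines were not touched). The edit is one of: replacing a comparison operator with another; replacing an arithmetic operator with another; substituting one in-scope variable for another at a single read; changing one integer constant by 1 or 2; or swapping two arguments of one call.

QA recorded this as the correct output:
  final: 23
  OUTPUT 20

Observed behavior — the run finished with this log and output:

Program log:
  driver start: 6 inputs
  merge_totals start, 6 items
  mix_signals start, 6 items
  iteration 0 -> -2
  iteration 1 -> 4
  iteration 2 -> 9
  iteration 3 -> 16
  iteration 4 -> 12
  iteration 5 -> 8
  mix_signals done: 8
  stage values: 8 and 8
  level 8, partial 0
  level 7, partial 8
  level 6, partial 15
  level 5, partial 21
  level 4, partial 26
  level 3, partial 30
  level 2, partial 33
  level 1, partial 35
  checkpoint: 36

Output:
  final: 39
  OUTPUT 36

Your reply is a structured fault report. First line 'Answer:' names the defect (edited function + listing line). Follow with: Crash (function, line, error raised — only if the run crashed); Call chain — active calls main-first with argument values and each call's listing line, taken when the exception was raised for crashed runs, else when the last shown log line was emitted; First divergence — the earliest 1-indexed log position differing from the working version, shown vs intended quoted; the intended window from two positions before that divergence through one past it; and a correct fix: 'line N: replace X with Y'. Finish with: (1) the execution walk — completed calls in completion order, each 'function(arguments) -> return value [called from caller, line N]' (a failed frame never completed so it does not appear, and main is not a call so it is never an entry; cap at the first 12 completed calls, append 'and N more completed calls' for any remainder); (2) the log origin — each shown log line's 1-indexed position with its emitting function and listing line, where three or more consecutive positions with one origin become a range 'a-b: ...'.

Answer: the defect is in grade_run at line 5.
Key fact: Position 13 is the first bad log line: 'level 7, partial 8' should read 'level 6, partial 8'.
Call chain: main.
First divergence: position 13; shown 'level 7, partial 8' vs intended 'level 6, partial 8'.
Intended log window:
  11: stage values: 8 and 8
  12: level 8, partial 0
  13: level 6, partial 8
  14: level 4, partial 14
Execution walk:
  mix_signals([-2, 6, 5, 7, -4, -4]) -> 8  [called from merge_totals, line 18]
  grade_run(0, 36) -> 36  [called from grade_run, line 5]
  grade_run(1, 35) -> 36  [called from grade_run, line 5]
  grade_run(2, 33) -> 36  [called from grade_run, line 5]
  grade_run(3, 30) -> 36  [called from grade_run, line 5]
  grade_run(4, 26) -> 36  [called from grade_run, line 5]
  grade_run(5, 21) -> 36  [called from grade_run, line 5]
  grade_run(6, 15) -> 36  [called from grade_run, line 5]
  grade_run(7, 8) -> 36  [called from grade_run, line 5]
  grade_run(8, 0) -> 36  [called from merge_totals, line 21]
  merge_totals([-2, 6, 5, 7, -4, -4]) -> 36  [called from main, line 27]
Log origin:
  1 — main, line 26
  2 — merge_totals, line 17
  3 — mix_signals, line 8
  4-9 — mix_signals, line 12
  10 — mix_signals, line 13
  11 — merge_totals, line 20
  12-19 — grade_run, line 4
  20 — main, line 28
A correct fix: line 5: replace `1` with `2`.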